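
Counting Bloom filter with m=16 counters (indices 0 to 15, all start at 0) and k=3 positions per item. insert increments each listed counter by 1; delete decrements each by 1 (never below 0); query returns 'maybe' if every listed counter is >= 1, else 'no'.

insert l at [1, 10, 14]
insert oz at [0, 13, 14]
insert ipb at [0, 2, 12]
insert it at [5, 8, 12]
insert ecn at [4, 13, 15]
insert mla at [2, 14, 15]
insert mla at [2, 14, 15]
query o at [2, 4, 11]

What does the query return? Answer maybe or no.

Answer: no

Derivation:
Step 1: insert l at [1, 10, 14] -> counters=[0,1,0,0,0,0,0,0,0,0,1,0,0,0,1,0]
Step 2: insert oz at [0, 13, 14] -> counters=[1,1,0,0,0,0,0,0,0,0,1,0,0,1,2,0]
Step 3: insert ipb at [0, 2, 12] -> counters=[2,1,1,0,0,0,0,0,0,0,1,0,1,1,2,0]
Step 4: insert it at [5, 8, 12] -> counters=[2,1,1,0,0,1,0,0,1,0,1,0,2,1,2,0]
Step 5: insert ecn at [4, 13, 15] -> counters=[2,1,1,0,1,1,0,0,1,0,1,0,2,2,2,1]
Step 6: insert mla at [2, 14, 15] -> counters=[2,1,2,0,1,1,0,0,1,0,1,0,2,2,3,2]
Step 7: insert mla at [2, 14, 15] -> counters=[2,1,3,0,1,1,0,0,1,0,1,0,2,2,4,3]
Query o: check counters[2]=3 counters[4]=1 counters[11]=0 -> no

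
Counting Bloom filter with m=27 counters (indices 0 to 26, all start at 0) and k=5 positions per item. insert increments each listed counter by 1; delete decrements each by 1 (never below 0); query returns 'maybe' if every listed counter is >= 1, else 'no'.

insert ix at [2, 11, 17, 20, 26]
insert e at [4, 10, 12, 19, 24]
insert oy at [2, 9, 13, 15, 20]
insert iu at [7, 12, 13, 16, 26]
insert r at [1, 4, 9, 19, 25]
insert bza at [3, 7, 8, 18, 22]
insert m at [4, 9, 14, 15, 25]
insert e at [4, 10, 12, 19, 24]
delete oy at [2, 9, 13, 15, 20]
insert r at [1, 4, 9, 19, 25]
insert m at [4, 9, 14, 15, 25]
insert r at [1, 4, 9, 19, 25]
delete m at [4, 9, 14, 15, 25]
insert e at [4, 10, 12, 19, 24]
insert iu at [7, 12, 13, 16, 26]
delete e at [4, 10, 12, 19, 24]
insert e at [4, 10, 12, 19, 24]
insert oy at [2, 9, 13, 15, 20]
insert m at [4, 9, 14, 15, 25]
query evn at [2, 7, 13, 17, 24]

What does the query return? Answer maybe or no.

Answer: maybe

Derivation:
Step 1: insert ix at [2, 11, 17, 20, 26] -> counters=[0,0,1,0,0,0,0,0,0,0,0,1,0,0,0,0,0,1,0,0,1,0,0,0,0,0,1]
Step 2: insert e at [4, 10, 12, 19, 24] -> counters=[0,0,1,0,1,0,0,0,0,0,1,1,1,0,0,0,0,1,0,1,1,0,0,0,1,0,1]
Step 3: insert oy at [2, 9, 13, 15, 20] -> counters=[0,0,2,0,1,0,0,0,0,1,1,1,1,1,0,1,0,1,0,1,2,0,0,0,1,0,1]
Step 4: insert iu at [7, 12, 13, 16, 26] -> counters=[0,0,2,0,1,0,0,1,0,1,1,1,2,2,0,1,1,1,0,1,2,0,0,0,1,0,2]
Step 5: insert r at [1, 4, 9, 19, 25] -> counters=[0,1,2,0,2,0,0,1,0,2,1,1,2,2,0,1,1,1,0,2,2,0,0,0,1,1,2]
Step 6: insert bza at [3, 7, 8, 18, 22] -> counters=[0,1,2,1,2,0,0,2,1,2,1,1,2,2,0,1,1,1,1,2,2,0,1,0,1,1,2]
Step 7: insert m at [4, 9, 14, 15, 25] -> counters=[0,1,2,1,3,0,0,2,1,3,1,1,2,2,1,2,1,1,1,2,2,0,1,0,1,2,2]
Step 8: insert e at [4, 10, 12, 19, 24] -> counters=[0,1,2,1,4,0,0,2,1,3,2,1,3,2,1,2,1,1,1,3,2,0,1,0,2,2,2]
Step 9: delete oy at [2, 9, 13, 15, 20] -> counters=[0,1,1,1,4,0,0,2,1,2,2,1,3,1,1,1,1,1,1,3,1,0,1,0,2,2,2]
Step 10: insert r at [1, 4, 9, 19, 25] -> counters=[0,2,1,1,5,0,0,2,1,3,2,1,3,1,1,1,1,1,1,4,1,0,1,0,2,3,2]
Step 11: insert m at [4, 9, 14, 15, 25] -> counters=[0,2,1,1,6,0,0,2,1,4,2,1,3,1,2,2,1,1,1,4,1,0,1,0,2,4,2]
Step 12: insert r at [1, 4, 9, 19, 25] -> counters=[0,3,1,1,7,0,0,2,1,5,2,1,3,1,2,2,1,1,1,5,1,0,1,0,2,5,2]
Step 13: delete m at [4, 9, 14, 15, 25] -> counters=[0,3,1,1,6,0,0,2,1,4,2,1,3,1,1,1,1,1,1,5,1,0,1,0,2,4,2]
Step 14: insert e at [4, 10, 12, 19, 24] -> counters=[0,3,1,1,7,0,0,2,1,4,3,1,4,1,1,1,1,1,1,6,1,0,1,0,3,4,2]
Step 15: insert iu at [7, 12, 13, 16, 26] -> counters=[0,3,1,1,7,0,0,3,1,4,3,1,5,2,1,1,2,1,1,6,1,0,1,0,3,4,3]
Step 16: delete e at [4, 10, 12, 19, 24] -> counters=[0,3,1,1,6,0,0,3,1,4,2,1,4,2,1,1,2,1,1,5,1,0,1,0,2,4,3]
Step 17: insert e at [4, 10, 12, 19, 24] -> counters=[0,3,1,1,7,0,0,3,1,4,3,1,5,2,1,1,2,1,1,6,1,0,1,0,3,4,3]
Step 18: insert oy at [2, 9, 13, 15, 20] -> counters=[0,3,2,1,7,0,0,3,1,5,3,1,5,3,1,2,2,1,1,6,2,0,1,0,3,4,3]
Step 19: insert m at [4, 9, 14, 15, 25] -> counters=[0,3,2,1,8,0,0,3,1,6,3,1,5,3,2,3,2,1,1,6,2,0,1,0,3,5,3]
Query evn: check counters[2]=2 counters[7]=3 counters[13]=3 counters[17]=1 counters[24]=3 -> maybe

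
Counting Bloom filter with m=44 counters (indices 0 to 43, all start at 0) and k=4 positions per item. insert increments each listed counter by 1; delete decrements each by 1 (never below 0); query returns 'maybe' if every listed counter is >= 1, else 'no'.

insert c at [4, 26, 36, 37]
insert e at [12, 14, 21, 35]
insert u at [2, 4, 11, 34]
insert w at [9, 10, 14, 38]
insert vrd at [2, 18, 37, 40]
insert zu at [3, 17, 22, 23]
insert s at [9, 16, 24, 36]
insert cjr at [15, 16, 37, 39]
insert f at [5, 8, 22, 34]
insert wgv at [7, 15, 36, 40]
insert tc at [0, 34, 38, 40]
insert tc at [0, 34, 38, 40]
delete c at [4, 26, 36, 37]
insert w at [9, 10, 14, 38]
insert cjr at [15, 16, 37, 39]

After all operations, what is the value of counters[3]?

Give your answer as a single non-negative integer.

Answer: 1

Derivation:
Step 1: insert c at [4, 26, 36, 37] -> counters=[0,0,0,0,1,0,0,0,0,0,0,0,0,0,0,0,0,0,0,0,0,0,0,0,0,0,1,0,0,0,0,0,0,0,0,0,1,1,0,0,0,0,0,0]
Step 2: insert e at [12, 14, 21, 35] -> counters=[0,0,0,0,1,0,0,0,0,0,0,0,1,0,1,0,0,0,0,0,0,1,0,0,0,0,1,0,0,0,0,0,0,0,0,1,1,1,0,0,0,0,0,0]
Step 3: insert u at [2, 4, 11, 34] -> counters=[0,0,1,0,2,0,0,0,0,0,0,1,1,0,1,0,0,0,0,0,0,1,0,0,0,0,1,0,0,0,0,0,0,0,1,1,1,1,0,0,0,0,0,0]
Step 4: insert w at [9, 10, 14, 38] -> counters=[0,0,1,0,2,0,0,0,0,1,1,1,1,0,2,0,0,0,0,0,0,1,0,0,0,0,1,0,0,0,0,0,0,0,1,1,1,1,1,0,0,0,0,0]
Step 5: insert vrd at [2, 18, 37, 40] -> counters=[0,0,2,0,2,0,0,0,0,1,1,1,1,0,2,0,0,0,1,0,0,1,0,0,0,0,1,0,0,0,0,0,0,0,1,1,1,2,1,0,1,0,0,0]
Step 6: insert zu at [3, 17, 22, 23] -> counters=[0,0,2,1,2,0,0,0,0,1,1,1,1,0,2,0,0,1,1,0,0,1,1,1,0,0,1,0,0,0,0,0,0,0,1,1,1,2,1,0,1,0,0,0]
Step 7: insert s at [9, 16, 24, 36] -> counters=[0,0,2,1,2,0,0,0,0,2,1,1,1,0,2,0,1,1,1,0,0,1,1,1,1,0,1,0,0,0,0,0,0,0,1,1,2,2,1,0,1,0,0,0]
Step 8: insert cjr at [15, 16, 37, 39] -> counters=[0,0,2,1,2,0,0,0,0,2,1,1,1,0,2,1,2,1,1,0,0,1,1,1,1,0,1,0,0,0,0,0,0,0,1,1,2,3,1,1,1,0,0,0]
Step 9: insert f at [5, 8, 22, 34] -> counters=[0,0,2,1,2,1,0,0,1,2,1,1,1,0,2,1,2,1,1,0,0,1,2,1,1,0,1,0,0,0,0,0,0,0,2,1,2,3,1,1,1,0,0,0]
Step 10: insert wgv at [7, 15, 36, 40] -> counters=[0,0,2,1,2,1,0,1,1,2,1,1,1,0,2,2,2,1,1,0,0,1,2,1,1,0,1,0,0,0,0,0,0,0,2,1,3,3,1,1,2,0,0,0]
Step 11: insert tc at [0, 34, 38, 40] -> counters=[1,0,2,1,2,1,0,1,1,2,1,1,1,0,2,2,2,1,1,0,0,1,2,1,1,0,1,0,0,0,0,0,0,0,3,1,3,3,2,1,3,0,0,0]
Step 12: insert tc at [0, 34, 38, 40] -> counters=[2,0,2,1,2,1,0,1,1,2,1,1,1,0,2,2,2,1,1,0,0,1,2,1,1,0,1,0,0,0,0,0,0,0,4,1,3,3,3,1,4,0,0,0]
Step 13: delete c at [4, 26, 36, 37] -> counters=[2,0,2,1,1,1,0,1,1,2,1,1,1,0,2,2,2,1,1,0,0,1,2,1,1,0,0,0,0,0,0,0,0,0,4,1,2,2,3,1,4,0,0,0]
Step 14: insert w at [9, 10, 14, 38] -> counters=[2,0,2,1,1,1,0,1,1,3,2,1,1,0,3,2,2,1,1,0,0,1,2,1,1,0,0,0,0,0,0,0,0,0,4,1,2,2,4,1,4,0,0,0]
Step 15: insert cjr at [15, 16, 37, 39] -> counters=[2,0,2,1,1,1,0,1,1,3,2,1,1,0,3,3,3,1,1,0,0,1,2,1,1,0,0,0,0,0,0,0,0,0,4,1,2,3,4,2,4,0,0,0]
Final counters=[2,0,2,1,1,1,0,1,1,3,2,1,1,0,3,3,3,1,1,0,0,1,2,1,1,0,0,0,0,0,0,0,0,0,4,1,2,3,4,2,4,0,0,0] -> counters[3]=1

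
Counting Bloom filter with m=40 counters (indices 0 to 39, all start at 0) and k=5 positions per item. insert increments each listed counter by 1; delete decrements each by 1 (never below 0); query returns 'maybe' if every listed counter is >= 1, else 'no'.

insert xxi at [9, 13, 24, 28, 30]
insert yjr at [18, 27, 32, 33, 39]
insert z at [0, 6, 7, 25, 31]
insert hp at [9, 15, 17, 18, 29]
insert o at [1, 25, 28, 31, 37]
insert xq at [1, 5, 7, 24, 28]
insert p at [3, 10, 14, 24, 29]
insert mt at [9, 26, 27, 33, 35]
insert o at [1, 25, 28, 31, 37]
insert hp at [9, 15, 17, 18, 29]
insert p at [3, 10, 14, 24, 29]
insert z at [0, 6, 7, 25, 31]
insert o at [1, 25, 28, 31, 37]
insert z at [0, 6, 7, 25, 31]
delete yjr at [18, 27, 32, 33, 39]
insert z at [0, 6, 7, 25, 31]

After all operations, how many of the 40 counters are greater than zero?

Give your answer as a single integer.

Answer: 24

Derivation:
Step 1: insert xxi at [9, 13, 24, 28, 30] -> counters=[0,0,0,0,0,0,0,0,0,1,0,0,0,1,0,0,0,0,0,0,0,0,0,0,1,0,0,0,1,0,1,0,0,0,0,0,0,0,0,0]
Step 2: insert yjr at [18, 27, 32, 33, 39] -> counters=[0,0,0,0,0,0,0,0,0,1,0,0,0,1,0,0,0,0,1,0,0,0,0,0,1,0,0,1,1,0,1,0,1,1,0,0,0,0,0,1]
Step 3: insert z at [0, 6, 7, 25, 31] -> counters=[1,0,0,0,0,0,1,1,0,1,0,0,0,1,0,0,0,0,1,0,0,0,0,0,1,1,0,1,1,0,1,1,1,1,0,0,0,0,0,1]
Step 4: insert hp at [9, 15, 17, 18, 29] -> counters=[1,0,0,0,0,0,1,1,0,2,0,0,0,1,0,1,0,1,2,0,0,0,0,0,1,1,0,1,1,1,1,1,1,1,0,0,0,0,0,1]
Step 5: insert o at [1, 25, 28, 31, 37] -> counters=[1,1,0,0,0,0,1,1,0,2,0,0,0,1,0,1,0,1,2,0,0,0,0,0,1,2,0,1,2,1,1,2,1,1,0,0,0,1,0,1]
Step 6: insert xq at [1, 5, 7, 24, 28] -> counters=[1,2,0,0,0,1,1,2,0,2,0,0,0,1,0,1,0,1,2,0,0,0,0,0,2,2,0,1,3,1,1,2,1,1,0,0,0,1,0,1]
Step 7: insert p at [3, 10, 14, 24, 29] -> counters=[1,2,0,1,0,1,1,2,0,2,1,0,0,1,1,1,0,1,2,0,0,0,0,0,3,2,0,1,3,2,1,2,1,1,0,0,0,1,0,1]
Step 8: insert mt at [9, 26, 27, 33, 35] -> counters=[1,2,0,1,0,1,1,2,0,3,1,0,0,1,1,1,0,1,2,0,0,0,0,0,3,2,1,2,3,2,1,2,1,2,0,1,0,1,0,1]
Step 9: insert o at [1, 25, 28, 31, 37] -> counters=[1,3,0,1,0,1,1,2,0,3,1,0,0,1,1,1,0,1,2,0,0,0,0,0,3,3,1,2,4,2,1,3,1,2,0,1,0,2,0,1]
Step 10: insert hp at [9, 15, 17, 18, 29] -> counters=[1,3,0,1,0,1,1,2,0,4,1,0,0,1,1,2,0,2,3,0,0,0,0,0,3,3,1,2,4,3,1,3,1,2,0,1,0,2,0,1]
Step 11: insert p at [3, 10, 14, 24, 29] -> counters=[1,3,0,2,0,1,1,2,0,4,2,0,0,1,2,2,0,2,3,0,0,0,0,0,4,3,1,2,4,4,1,3,1,2,0,1,0,2,0,1]
Step 12: insert z at [0, 6, 7, 25, 31] -> counters=[2,3,0,2,0,1,2,3,0,4,2,0,0,1,2,2,0,2,3,0,0,0,0,0,4,4,1,2,4,4,1,4,1,2,0,1,0,2,0,1]
Step 13: insert o at [1, 25, 28, 31, 37] -> counters=[2,4,0,2,0,1,2,3,0,4,2,0,0,1,2,2,0,2,3,0,0,0,0,0,4,5,1,2,5,4,1,5,1,2,0,1,0,3,0,1]
Step 14: insert z at [0, 6, 7, 25, 31] -> counters=[3,4,0,2,0,1,3,4,0,4,2,0,0,1,2,2,0,2,3,0,0,0,0,0,4,6,1,2,5,4,1,6,1,2,0,1,0,3,0,1]
Step 15: delete yjr at [18, 27, 32, 33, 39] -> counters=[3,4,0,2,0,1,3,4,0,4,2,0,0,1,2,2,0,2,2,0,0,0,0,0,4,6,1,1,5,4,1,6,0,1,0,1,0,3,0,0]
Step 16: insert z at [0, 6, 7, 25, 31] -> counters=[4,4,0,2,0,1,4,5,0,4,2,0,0,1,2,2,0,2,2,0,0,0,0,0,4,7,1,1,5,4,1,7,0,1,0,1,0,3,0,0]
Final counters=[4,4,0,2,0,1,4,5,0,4,2,0,0,1,2,2,0,2,2,0,0,0,0,0,4,7,1,1,5,4,1,7,0,1,0,1,0,3,0,0] -> 24 nonzero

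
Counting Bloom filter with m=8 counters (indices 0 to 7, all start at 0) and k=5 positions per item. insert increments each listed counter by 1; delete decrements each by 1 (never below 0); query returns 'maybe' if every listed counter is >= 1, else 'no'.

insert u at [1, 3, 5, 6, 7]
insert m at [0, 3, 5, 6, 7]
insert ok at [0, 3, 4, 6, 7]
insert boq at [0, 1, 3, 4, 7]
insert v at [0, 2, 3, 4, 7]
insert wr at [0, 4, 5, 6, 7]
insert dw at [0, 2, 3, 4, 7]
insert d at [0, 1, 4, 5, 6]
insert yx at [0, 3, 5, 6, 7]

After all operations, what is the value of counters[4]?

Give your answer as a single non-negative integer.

Answer: 6

Derivation:
Step 1: insert u at [1, 3, 5, 6, 7] -> counters=[0,1,0,1,0,1,1,1]
Step 2: insert m at [0, 3, 5, 6, 7] -> counters=[1,1,0,2,0,2,2,2]
Step 3: insert ok at [0, 3, 4, 6, 7] -> counters=[2,1,0,3,1,2,3,3]
Step 4: insert boq at [0, 1, 3, 4, 7] -> counters=[3,2,0,4,2,2,3,4]
Step 5: insert v at [0, 2, 3, 4, 7] -> counters=[4,2,1,5,3,2,3,5]
Step 6: insert wr at [0, 4, 5, 6, 7] -> counters=[5,2,1,5,4,3,4,6]
Step 7: insert dw at [0, 2, 3, 4, 7] -> counters=[6,2,2,6,5,3,4,7]
Step 8: insert d at [0, 1, 4, 5, 6] -> counters=[7,3,2,6,6,4,5,7]
Step 9: insert yx at [0, 3, 5, 6, 7] -> counters=[8,3,2,7,6,5,6,8]
Final counters=[8,3,2,7,6,5,6,8] -> counters[4]=6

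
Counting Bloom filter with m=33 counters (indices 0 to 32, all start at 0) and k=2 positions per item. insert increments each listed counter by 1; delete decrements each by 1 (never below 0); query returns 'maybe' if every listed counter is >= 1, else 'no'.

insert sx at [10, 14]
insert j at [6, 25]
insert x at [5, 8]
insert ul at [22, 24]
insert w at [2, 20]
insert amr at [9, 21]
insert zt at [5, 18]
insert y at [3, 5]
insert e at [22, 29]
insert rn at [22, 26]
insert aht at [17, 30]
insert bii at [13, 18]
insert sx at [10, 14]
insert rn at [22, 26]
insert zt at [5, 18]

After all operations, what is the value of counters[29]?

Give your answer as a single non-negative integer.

Answer: 1

Derivation:
Step 1: insert sx at [10, 14] -> counters=[0,0,0,0,0,0,0,0,0,0,1,0,0,0,1,0,0,0,0,0,0,0,0,0,0,0,0,0,0,0,0,0,0]
Step 2: insert j at [6, 25] -> counters=[0,0,0,0,0,0,1,0,0,0,1,0,0,0,1,0,0,0,0,0,0,0,0,0,0,1,0,0,0,0,0,0,0]
Step 3: insert x at [5, 8] -> counters=[0,0,0,0,0,1,1,0,1,0,1,0,0,0,1,0,0,0,0,0,0,0,0,0,0,1,0,0,0,0,0,0,0]
Step 4: insert ul at [22, 24] -> counters=[0,0,0,0,0,1,1,0,1,0,1,0,0,0,1,0,0,0,0,0,0,0,1,0,1,1,0,0,0,0,0,0,0]
Step 5: insert w at [2, 20] -> counters=[0,0,1,0,0,1,1,0,1,0,1,0,0,0,1,0,0,0,0,0,1,0,1,0,1,1,0,0,0,0,0,0,0]
Step 6: insert amr at [9, 21] -> counters=[0,0,1,0,0,1,1,0,1,1,1,0,0,0,1,0,0,0,0,0,1,1,1,0,1,1,0,0,0,0,0,0,0]
Step 7: insert zt at [5, 18] -> counters=[0,0,1,0,0,2,1,0,1,1,1,0,0,0,1,0,0,0,1,0,1,1,1,0,1,1,0,0,0,0,0,0,0]
Step 8: insert y at [3, 5] -> counters=[0,0,1,1,0,3,1,0,1,1,1,0,0,0,1,0,0,0,1,0,1,1,1,0,1,1,0,0,0,0,0,0,0]
Step 9: insert e at [22, 29] -> counters=[0,0,1,1,0,3,1,0,1,1,1,0,0,0,1,0,0,0,1,0,1,1,2,0,1,1,0,0,0,1,0,0,0]
Step 10: insert rn at [22, 26] -> counters=[0,0,1,1,0,3,1,0,1,1,1,0,0,0,1,0,0,0,1,0,1,1,3,0,1,1,1,0,0,1,0,0,0]
Step 11: insert aht at [17, 30] -> counters=[0,0,1,1,0,3,1,0,1,1,1,0,0,0,1,0,0,1,1,0,1,1,3,0,1,1,1,0,0,1,1,0,0]
Step 12: insert bii at [13, 18] -> counters=[0,0,1,1,0,3,1,0,1,1,1,0,0,1,1,0,0,1,2,0,1,1,3,0,1,1,1,0,0,1,1,0,0]
Step 13: insert sx at [10, 14] -> counters=[0,0,1,1,0,3,1,0,1,1,2,0,0,1,2,0,0,1,2,0,1,1,3,0,1,1,1,0,0,1,1,0,0]
Step 14: insert rn at [22, 26] -> counters=[0,0,1,1,0,3,1,0,1,1,2,0,0,1,2,0,0,1,2,0,1,1,4,0,1,1,2,0,0,1,1,0,0]
Step 15: insert zt at [5, 18] -> counters=[0,0,1,1,0,4,1,0,1,1,2,0,0,1,2,0,0,1,3,0,1,1,4,0,1,1,2,0,0,1,1,0,0]
Final counters=[0,0,1,1,0,4,1,0,1,1,2,0,0,1,2,0,0,1,3,0,1,1,4,0,1,1,2,0,0,1,1,0,0] -> counters[29]=1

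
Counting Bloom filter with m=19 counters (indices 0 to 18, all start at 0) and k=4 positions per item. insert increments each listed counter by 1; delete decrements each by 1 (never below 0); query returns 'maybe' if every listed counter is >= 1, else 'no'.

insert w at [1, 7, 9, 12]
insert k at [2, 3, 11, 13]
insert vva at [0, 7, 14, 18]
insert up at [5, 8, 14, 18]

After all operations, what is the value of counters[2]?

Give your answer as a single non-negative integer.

Answer: 1

Derivation:
Step 1: insert w at [1, 7, 9, 12] -> counters=[0,1,0,0,0,0,0,1,0,1,0,0,1,0,0,0,0,0,0]
Step 2: insert k at [2, 3, 11, 13] -> counters=[0,1,1,1,0,0,0,1,0,1,0,1,1,1,0,0,0,0,0]
Step 3: insert vva at [0, 7, 14, 18] -> counters=[1,1,1,1,0,0,0,2,0,1,0,1,1,1,1,0,0,0,1]
Step 4: insert up at [5, 8, 14, 18] -> counters=[1,1,1,1,0,1,0,2,1,1,0,1,1,1,2,0,0,0,2]
Final counters=[1,1,1,1,0,1,0,2,1,1,0,1,1,1,2,0,0,0,2] -> counters[2]=1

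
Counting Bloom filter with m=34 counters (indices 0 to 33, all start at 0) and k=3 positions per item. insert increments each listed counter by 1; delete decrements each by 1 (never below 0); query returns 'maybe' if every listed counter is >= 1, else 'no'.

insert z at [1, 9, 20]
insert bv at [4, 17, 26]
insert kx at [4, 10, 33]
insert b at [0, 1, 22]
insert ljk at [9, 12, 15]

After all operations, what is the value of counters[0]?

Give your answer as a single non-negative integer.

Answer: 1

Derivation:
Step 1: insert z at [1, 9, 20] -> counters=[0,1,0,0,0,0,0,0,0,1,0,0,0,0,0,0,0,0,0,0,1,0,0,0,0,0,0,0,0,0,0,0,0,0]
Step 2: insert bv at [4, 17, 26] -> counters=[0,1,0,0,1,0,0,0,0,1,0,0,0,0,0,0,0,1,0,0,1,0,0,0,0,0,1,0,0,0,0,0,0,0]
Step 3: insert kx at [4, 10, 33] -> counters=[0,1,0,0,2,0,0,0,0,1,1,0,0,0,0,0,0,1,0,0,1,0,0,0,0,0,1,0,0,0,0,0,0,1]
Step 4: insert b at [0, 1, 22] -> counters=[1,2,0,0,2,0,0,0,0,1,1,0,0,0,0,0,0,1,0,0,1,0,1,0,0,0,1,0,0,0,0,0,0,1]
Step 5: insert ljk at [9, 12, 15] -> counters=[1,2,0,0,2,0,0,0,0,2,1,0,1,0,0,1,0,1,0,0,1,0,1,0,0,0,1,0,0,0,0,0,0,1]
Final counters=[1,2,0,0,2,0,0,0,0,2,1,0,1,0,0,1,0,1,0,0,1,0,1,0,0,0,1,0,0,0,0,0,0,1] -> counters[0]=1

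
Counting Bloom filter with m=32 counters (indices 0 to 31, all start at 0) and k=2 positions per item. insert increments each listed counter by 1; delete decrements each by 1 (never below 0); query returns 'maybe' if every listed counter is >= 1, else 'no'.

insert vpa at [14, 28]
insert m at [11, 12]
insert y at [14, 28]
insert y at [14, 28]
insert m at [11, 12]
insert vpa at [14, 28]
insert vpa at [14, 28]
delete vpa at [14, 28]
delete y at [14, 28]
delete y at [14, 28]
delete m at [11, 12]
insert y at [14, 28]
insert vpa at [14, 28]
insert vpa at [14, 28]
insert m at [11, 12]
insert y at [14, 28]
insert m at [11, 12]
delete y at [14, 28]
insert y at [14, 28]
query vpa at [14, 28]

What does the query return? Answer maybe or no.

Answer: maybe

Derivation:
Step 1: insert vpa at [14, 28] -> counters=[0,0,0,0,0,0,0,0,0,0,0,0,0,0,1,0,0,0,0,0,0,0,0,0,0,0,0,0,1,0,0,0]
Step 2: insert m at [11, 12] -> counters=[0,0,0,0,0,0,0,0,0,0,0,1,1,0,1,0,0,0,0,0,0,0,0,0,0,0,0,0,1,0,0,0]
Step 3: insert y at [14, 28] -> counters=[0,0,0,0,0,0,0,0,0,0,0,1,1,0,2,0,0,0,0,0,0,0,0,0,0,0,0,0,2,0,0,0]
Step 4: insert y at [14, 28] -> counters=[0,0,0,0,0,0,0,0,0,0,0,1,1,0,3,0,0,0,0,0,0,0,0,0,0,0,0,0,3,0,0,0]
Step 5: insert m at [11, 12] -> counters=[0,0,0,0,0,0,0,0,0,0,0,2,2,0,3,0,0,0,0,0,0,0,0,0,0,0,0,0,3,0,0,0]
Step 6: insert vpa at [14, 28] -> counters=[0,0,0,0,0,0,0,0,0,0,0,2,2,0,4,0,0,0,0,0,0,0,0,0,0,0,0,0,4,0,0,0]
Step 7: insert vpa at [14, 28] -> counters=[0,0,0,0,0,0,0,0,0,0,0,2,2,0,5,0,0,0,0,0,0,0,0,0,0,0,0,0,5,0,0,0]
Step 8: delete vpa at [14, 28] -> counters=[0,0,0,0,0,0,0,0,0,0,0,2,2,0,4,0,0,0,0,0,0,0,0,0,0,0,0,0,4,0,0,0]
Step 9: delete y at [14, 28] -> counters=[0,0,0,0,0,0,0,0,0,0,0,2,2,0,3,0,0,0,0,0,0,0,0,0,0,0,0,0,3,0,0,0]
Step 10: delete y at [14, 28] -> counters=[0,0,0,0,0,0,0,0,0,0,0,2,2,0,2,0,0,0,0,0,0,0,0,0,0,0,0,0,2,0,0,0]
Step 11: delete m at [11, 12] -> counters=[0,0,0,0,0,0,0,0,0,0,0,1,1,0,2,0,0,0,0,0,0,0,0,0,0,0,0,0,2,0,0,0]
Step 12: insert y at [14, 28] -> counters=[0,0,0,0,0,0,0,0,0,0,0,1,1,0,3,0,0,0,0,0,0,0,0,0,0,0,0,0,3,0,0,0]
Step 13: insert vpa at [14, 28] -> counters=[0,0,0,0,0,0,0,0,0,0,0,1,1,0,4,0,0,0,0,0,0,0,0,0,0,0,0,0,4,0,0,0]
Step 14: insert vpa at [14, 28] -> counters=[0,0,0,0,0,0,0,0,0,0,0,1,1,0,5,0,0,0,0,0,0,0,0,0,0,0,0,0,5,0,0,0]
Step 15: insert m at [11, 12] -> counters=[0,0,0,0,0,0,0,0,0,0,0,2,2,0,5,0,0,0,0,0,0,0,0,0,0,0,0,0,5,0,0,0]
Step 16: insert y at [14, 28] -> counters=[0,0,0,0,0,0,0,0,0,0,0,2,2,0,6,0,0,0,0,0,0,0,0,0,0,0,0,0,6,0,0,0]
Step 17: insert m at [11, 12] -> counters=[0,0,0,0,0,0,0,0,0,0,0,3,3,0,6,0,0,0,0,0,0,0,0,0,0,0,0,0,6,0,0,0]
Step 18: delete y at [14, 28] -> counters=[0,0,0,0,0,0,0,0,0,0,0,3,3,0,5,0,0,0,0,0,0,0,0,0,0,0,0,0,5,0,0,0]
Step 19: insert y at [14, 28] -> counters=[0,0,0,0,0,0,0,0,0,0,0,3,3,0,6,0,0,0,0,0,0,0,0,0,0,0,0,0,6,0,0,0]
Query vpa: check counters[14]=6 counters[28]=6 -> maybe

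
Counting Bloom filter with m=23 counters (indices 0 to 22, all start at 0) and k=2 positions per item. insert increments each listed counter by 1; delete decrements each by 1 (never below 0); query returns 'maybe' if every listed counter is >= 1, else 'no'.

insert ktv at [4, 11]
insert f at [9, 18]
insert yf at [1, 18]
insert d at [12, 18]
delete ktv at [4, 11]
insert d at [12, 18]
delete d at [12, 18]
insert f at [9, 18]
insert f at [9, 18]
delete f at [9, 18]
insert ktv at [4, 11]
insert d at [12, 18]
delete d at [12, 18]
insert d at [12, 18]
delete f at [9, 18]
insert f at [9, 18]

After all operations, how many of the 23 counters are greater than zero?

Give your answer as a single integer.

Step 1: insert ktv at [4, 11] -> counters=[0,0,0,0,1,0,0,0,0,0,0,1,0,0,0,0,0,0,0,0,0,0,0]
Step 2: insert f at [9, 18] -> counters=[0,0,0,0,1,0,0,0,0,1,0,1,0,0,0,0,0,0,1,0,0,0,0]
Step 3: insert yf at [1, 18] -> counters=[0,1,0,0,1,0,0,0,0,1,0,1,0,0,0,0,0,0,2,0,0,0,0]
Step 4: insert d at [12, 18] -> counters=[0,1,0,0,1,0,0,0,0,1,0,1,1,0,0,0,0,0,3,0,0,0,0]
Step 5: delete ktv at [4, 11] -> counters=[0,1,0,0,0,0,0,0,0,1,0,0,1,0,0,0,0,0,3,0,0,0,0]
Step 6: insert d at [12, 18] -> counters=[0,1,0,0,0,0,0,0,0,1,0,0,2,0,0,0,0,0,4,0,0,0,0]
Step 7: delete d at [12, 18] -> counters=[0,1,0,0,0,0,0,0,0,1,0,0,1,0,0,0,0,0,3,0,0,0,0]
Step 8: insert f at [9, 18] -> counters=[0,1,0,0,0,0,0,0,0,2,0,0,1,0,0,0,0,0,4,0,0,0,0]
Step 9: insert f at [9, 18] -> counters=[0,1,0,0,0,0,0,0,0,3,0,0,1,0,0,0,0,0,5,0,0,0,0]
Step 10: delete f at [9, 18] -> counters=[0,1,0,0,0,0,0,0,0,2,0,0,1,0,0,0,0,0,4,0,0,0,0]
Step 11: insert ktv at [4, 11] -> counters=[0,1,0,0,1,0,0,0,0,2,0,1,1,0,0,0,0,0,4,0,0,0,0]
Step 12: insert d at [12, 18] -> counters=[0,1,0,0,1,0,0,0,0,2,0,1,2,0,0,0,0,0,5,0,0,0,0]
Step 13: delete d at [12, 18] -> counters=[0,1,0,0,1,0,0,0,0,2,0,1,1,0,0,0,0,0,4,0,0,0,0]
Step 14: insert d at [12, 18] -> counters=[0,1,0,0,1,0,0,0,0,2,0,1,2,0,0,0,0,0,5,0,0,0,0]
Step 15: delete f at [9, 18] -> counters=[0,1,0,0,1,0,0,0,0,1,0,1,2,0,0,0,0,0,4,0,0,0,0]
Step 16: insert f at [9, 18] -> counters=[0,1,0,0,1,0,0,0,0,2,0,1,2,0,0,0,0,0,5,0,0,0,0]
Final counters=[0,1,0,0,1,0,0,0,0,2,0,1,2,0,0,0,0,0,5,0,0,0,0] -> 6 nonzero

Answer: 6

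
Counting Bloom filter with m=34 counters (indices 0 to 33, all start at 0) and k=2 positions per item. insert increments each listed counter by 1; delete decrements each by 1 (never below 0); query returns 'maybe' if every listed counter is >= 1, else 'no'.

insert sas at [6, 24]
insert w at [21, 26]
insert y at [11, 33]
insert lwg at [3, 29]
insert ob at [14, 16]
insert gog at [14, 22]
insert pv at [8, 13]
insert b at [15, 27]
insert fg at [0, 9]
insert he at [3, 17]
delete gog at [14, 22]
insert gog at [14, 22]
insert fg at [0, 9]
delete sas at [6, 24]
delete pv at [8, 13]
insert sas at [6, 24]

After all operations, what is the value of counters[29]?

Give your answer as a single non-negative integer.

Answer: 1

Derivation:
Step 1: insert sas at [6, 24] -> counters=[0,0,0,0,0,0,1,0,0,0,0,0,0,0,0,0,0,0,0,0,0,0,0,0,1,0,0,0,0,0,0,0,0,0]
Step 2: insert w at [21, 26] -> counters=[0,0,0,0,0,0,1,0,0,0,0,0,0,0,0,0,0,0,0,0,0,1,0,0,1,0,1,0,0,0,0,0,0,0]
Step 3: insert y at [11, 33] -> counters=[0,0,0,0,0,0,1,0,0,0,0,1,0,0,0,0,0,0,0,0,0,1,0,0,1,0,1,0,0,0,0,0,0,1]
Step 4: insert lwg at [3, 29] -> counters=[0,0,0,1,0,0,1,0,0,0,0,1,0,0,0,0,0,0,0,0,0,1,0,0,1,0,1,0,0,1,0,0,0,1]
Step 5: insert ob at [14, 16] -> counters=[0,0,0,1,0,0,1,0,0,0,0,1,0,0,1,0,1,0,0,0,0,1,0,0,1,0,1,0,0,1,0,0,0,1]
Step 6: insert gog at [14, 22] -> counters=[0,0,0,1,0,0,1,0,0,0,0,1,0,0,2,0,1,0,0,0,0,1,1,0,1,0,1,0,0,1,0,0,0,1]
Step 7: insert pv at [8, 13] -> counters=[0,0,0,1,0,0,1,0,1,0,0,1,0,1,2,0,1,0,0,0,0,1,1,0,1,0,1,0,0,1,0,0,0,1]
Step 8: insert b at [15, 27] -> counters=[0,0,0,1,0,0,1,0,1,0,0,1,0,1,2,1,1,0,0,0,0,1,1,0,1,0,1,1,0,1,0,0,0,1]
Step 9: insert fg at [0, 9] -> counters=[1,0,0,1,0,0,1,0,1,1,0,1,0,1,2,1,1,0,0,0,0,1,1,0,1,0,1,1,0,1,0,0,0,1]
Step 10: insert he at [3, 17] -> counters=[1,0,0,2,0,0,1,0,1,1,0,1,0,1,2,1,1,1,0,0,0,1,1,0,1,0,1,1,0,1,0,0,0,1]
Step 11: delete gog at [14, 22] -> counters=[1,0,0,2,0,0,1,0,1,1,0,1,0,1,1,1,1,1,0,0,0,1,0,0,1,0,1,1,0,1,0,0,0,1]
Step 12: insert gog at [14, 22] -> counters=[1,0,0,2,0,0,1,0,1,1,0,1,0,1,2,1,1,1,0,0,0,1,1,0,1,0,1,1,0,1,0,0,0,1]
Step 13: insert fg at [0, 9] -> counters=[2,0,0,2,0,0,1,0,1,2,0,1,0,1,2,1,1,1,0,0,0,1,1,0,1,0,1,1,0,1,0,0,0,1]
Step 14: delete sas at [6, 24] -> counters=[2,0,0,2,0,0,0,0,1,2,0,1,0,1,2,1,1,1,0,0,0,1,1,0,0,0,1,1,0,1,0,0,0,1]
Step 15: delete pv at [8, 13] -> counters=[2,0,0,2,0,0,0,0,0,2,0,1,0,0,2,1,1,1,0,0,0,1,1,0,0,0,1,1,0,1,0,0,0,1]
Step 16: insert sas at [6, 24] -> counters=[2,0,0,2,0,0,1,0,0,2,0,1,0,0,2,1,1,1,0,0,0,1,1,0,1,0,1,1,0,1,0,0,0,1]
Final counters=[2,0,0,2,0,0,1,0,0,2,0,1,0,0,2,1,1,1,0,0,0,1,1,0,1,0,1,1,0,1,0,0,0,1] -> counters[29]=1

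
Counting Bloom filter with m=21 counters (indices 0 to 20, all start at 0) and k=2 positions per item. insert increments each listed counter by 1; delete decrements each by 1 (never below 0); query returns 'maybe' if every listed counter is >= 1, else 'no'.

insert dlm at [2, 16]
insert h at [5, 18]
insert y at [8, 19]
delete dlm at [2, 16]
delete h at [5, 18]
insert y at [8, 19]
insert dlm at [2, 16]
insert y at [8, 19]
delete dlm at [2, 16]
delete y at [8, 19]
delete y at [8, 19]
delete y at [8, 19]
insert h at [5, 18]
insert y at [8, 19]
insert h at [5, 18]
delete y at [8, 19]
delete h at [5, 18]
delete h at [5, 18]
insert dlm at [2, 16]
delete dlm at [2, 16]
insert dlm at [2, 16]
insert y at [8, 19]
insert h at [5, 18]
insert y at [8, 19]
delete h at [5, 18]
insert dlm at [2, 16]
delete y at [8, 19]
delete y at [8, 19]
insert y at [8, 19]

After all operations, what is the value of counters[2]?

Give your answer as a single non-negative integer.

Answer: 2

Derivation:
Step 1: insert dlm at [2, 16] -> counters=[0,0,1,0,0,0,0,0,0,0,0,0,0,0,0,0,1,0,0,0,0]
Step 2: insert h at [5, 18] -> counters=[0,0,1,0,0,1,0,0,0,0,0,0,0,0,0,0,1,0,1,0,0]
Step 3: insert y at [8, 19] -> counters=[0,0,1,0,0,1,0,0,1,0,0,0,0,0,0,0,1,0,1,1,0]
Step 4: delete dlm at [2, 16] -> counters=[0,0,0,0,0,1,0,0,1,0,0,0,0,0,0,0,0,0,1,1,0]
Step 5: delete h at [5, 18] -> counters=[0,0,0,0,0,0,0,0,1,0,0,0,0,0,0,0,0,0,0,1,0]
Step 6: insert y at [8, 19] -> counters=[0,0,0,0,0,0,0,0,2,0,0,0,0,0,0,0,0,0,0,2,0]
Step 7: insert dlm at [2, 16] -> counters=[0,0,1,0,0,0,0,0,2,0,0,0,0,0,0,0,1,0,0,2,0]
Step 8: insert y at [8, 19] -> counters=[0,0,1,0,0,0,0,0,3,0,0,0,0,0,0,0,1,0,0,3,0]
Step 9: delete dlm at [2, 16] -> counters=[0,0,0,0,0,0,0,0,3,0,0,0,0,0,0,0,0,0,0,3,0]
Step 10: delete y at [8, 19] -> counters=[0,0,0,0,0,0,0,0,2,0,0,0,0,0,0,0,0,0,0,2,0]
Step 11: delete y at [8, 19] -> counters=[0,0,0,0,0,0,0,0,1,0,0,0,0,0,0,0,0,0,0,1,0]
Step 12: delete y at [8, 19] -> counters=[0,0,0,0,0,0,0,0,0,0,0,0,0,0,0,0,0,0,0,0,0]
Step 13: insert h at [5, 18] -> counters=[0,0,0,0,0,1,0,0,0,0,0,0,0,0,0,0,0,0,1,0,0]
Step 14: insert y at [8, 19] -> counters=[0,0,0,0,0,1,0,0,1,0,0,0,0,0,0,0,0,0,1,1,0]
Step 15: insert h at [5, 18] -> counters=[0,0,0,0,0,2,0,0,1,0,0,0,0,0,0,0,0,0,2,1,0]
Step 16: delete y at [8, 19] -> counters=[0,0,0,0,0,2,0,0,0,0,0,0,0,0,0,0,0,0,2,0,0]
Step 17: delete h at [5, 18] -> counters=[0,0,0,0,0,1,0,0,0,0,0,0,0,0,0,0,0,0,1,0,0]
Step 18: delete h at [5, 18] -> counters=[0,0,0,0,0,0,0,0,0,0,0,0,0,0,0,0,0,0,0,0,0]
Step 19: insert dlm at [2, 16] -> counters=[0,0,1,0,0,0,0,0,0,0,0,0,0,0,0,0,1,0,0,0,0]
Step 20: delete dlm at [2, 16] -> counters=[0,0,0,0,0,0,0,0,0,0,0,0,0,0,0,0,0,0,0,0,0]
Step 21: insert dlm at [2, 16] -> counters=[0,0,1,0,0,0,0,0,0,0,0,0,0,0,0,0,1,0,0,0,0]
Step 22: insert y at [8, 19] -> counters=[0,0,1,0,0,0,0,0,1,0,0,0,0,0,0,0,1,0,0,1,0]
Step 23: insert h at [5, 18] -> counters=[0,0,1,0,0,1,0,0,1,0,0,0,0,0,0,0,1,0,1,1,0]
Step 24: insert y at [8, 19] -> counters=[0,0,1,0,0,1,0,0,2,0,0,0,0,0,0,0,1,0,1,2,0]
Step 25: delete h at [5, 18] -> counters=[0,0,1,0,0,0,0,0,2,0,0,0,0,0,0,0,1,0,0,2,0]
Step 26: insert dlm at [2, 16] -> counters=[0,0,2,0,0,0,0,0,2,0,0,0,0,0,0,0,2,0,0,2,0]
Step 27: delete y at [8, 19] -> counters=[0,0,2,0,0,0,0,0,1,0,0,0,0,0,0,0,2,0,0,1,0]
Step 28: delete y at [8, 19] -> counters=[0,0,2,0,0,0,0,0,0,0,0,0,0,0,0,0,2,0,0,0,0]
Step 29: insert y at [8, 19] -> counters=[0,0,2,0,0,0,0,0,1,0,0,0,0,0,0,0,2,0,0,1,0]
Final counters=[0,0,2,0,0,0,0,0,1,0,0,0,0,0,0,0,2,0,0,1,0] -> counters[2]=2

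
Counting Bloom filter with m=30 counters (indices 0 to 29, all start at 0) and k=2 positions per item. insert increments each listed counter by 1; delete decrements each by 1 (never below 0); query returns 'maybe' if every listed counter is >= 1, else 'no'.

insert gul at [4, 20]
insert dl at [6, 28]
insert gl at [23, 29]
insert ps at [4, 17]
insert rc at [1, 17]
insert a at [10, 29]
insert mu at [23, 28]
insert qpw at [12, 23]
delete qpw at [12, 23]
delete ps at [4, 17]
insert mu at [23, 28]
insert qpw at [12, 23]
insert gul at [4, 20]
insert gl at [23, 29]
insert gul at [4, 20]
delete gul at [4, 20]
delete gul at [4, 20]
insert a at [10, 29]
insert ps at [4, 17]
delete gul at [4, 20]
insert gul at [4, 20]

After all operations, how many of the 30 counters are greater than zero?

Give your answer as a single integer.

Step 1: insert gul at [4, 20] -> counters=[0,0,0,0,1,0,0,0,0,0,0,0,0,0,0,0,0,0,0,0,1,0,0,0,0,0,0,0,0,0]
Step 2: insert dl at [6, 28] -> counters=[0,0,0,0,1,0,1,0,0,0,0,0,0,0,0,0,0,0,0,0,1,0,0,0,0,0,0,0,1,0]
Step 3: insert gl at [23, 29] -> counters=[0,0,0,0,1,0,1,0,0,0,0,0,0,0,0,0,0,0,0,0,1,0,0,1,0,0,0,0,1,1]
Step 4: insert ps at [4, 17] -> counters=[0,0,0,0,2,0,1,0,0,0,0,0,0,0,0,0,0,1,0,0,1,0,0,1,0,0,0,0,1,1]
Step 5: insert rc at [1, 17] -> counters=[0,1,0,0,2,0,1,0,0,0,0,0,0,0,0,0,0,2,0,0,1,0,0,1,0,0,0,0,1,1]
Step 6: insert a at [10, 29] -> counters=[0,1,0,0,2,0,1,0,0,0,1,0,0,0,0,0,0,2,0,0,1,0,0,1,0,0,0,0,1,2]
Step 7: insert mu at [23, 28] -> counters=[0,1,0,0,2,0,1,0,0,0,1,0,0,0,0,0,0,2,0,0,1,0,0,2,0,0,0,0,2,2]
Step 8: insert qpw at [12, 23] -> counters=[0,1,0,0,2,0,1,0,0,0,1,0,1,0,0,0,0,2,0,0,1,0,0,3,0,0,0,0,2,2]
Step 9: delete qpw at [12, 23] -> counters=[0,1,0,0,2,0,1,0,0,0,1,0,0,0,0,0,0,2,0,0,1,0,0,2,0,0,0,0,2,2]
Step 10: delete ps at [4, 17] -> counters=[0,1,0,0,1,0,1,0,0,0,1,0,0,0,0,0,0,1,0,0,1,0,0,2,0,0,0,0,2,2]
Step 11: insert mu at [23, 28] -> counters=[0,1,0,0,1,0,1,0,0,0,1,0,0,0,0,0,0,1,0,0,1,0,0,3,0,0,0,0,3,2]
Step 12: insert qpw at [12, 23] -> counters=[0,1,0,0,1,0,1,0,0,0,1,0,1,0,0,0,0,1,0,0,1,0,0,4,0,0,0,0,3,2]
Step 13: insert gul at [4, 20] -> counters=[0,1,0,0,2,0,1,0,0,0,1,0,1,0,0,0,0,1,0,0,2,0,0,4,0,0,0,0,3,2]
Step 14: insert gl at [23, 29] -> counters=[0,1,0,0,2,0,1,0,0,0,1,0,1,0,0,0,0,1,0,0,2,0,0,5,0,0,0,0,3,3]
Step 15: insert gul at [4, 20] -> counters=[0,1,0,0,3,0,1,0,0,0,1,0,1,0,0,0,0,1,0,0,3,0,0,5,0,0,0,0,3,3]
Step 16: delete gul at [4, 20] -> counters=[0,1,0,0,2,0,1,0,0,0,1,0,1,0,0,0,0,1,0,0,2,0,0,5,0,0,0,0,3,3]
Step 17: delete gul at [4, 20] -> counters=[0,1,0,0,1,0,1,0,0,0,1,0,1,0,0,0,0,1,0,0,1,0,0,5,0,0,0,0,3,3]
Step 18: insert a at [10, 29] -> counters=[0,1,0,0,1,0,1,0,0,0,2,0,1,0,0,0,0,1,0,0,1,0,0,5,0,0,0,0,3,4]
Step 19: insert ps at [4, 17] -> counters=[0,1,0,0,2,0,1,0,0,0,2,0,1,0,0,0,0,2,0,0,1,0,0,5,0,0,0,0,3,4]
Step 20: delete gul at [4, 20] -> counters=[0,1,0,0,1,0,1,0,0,0,2,0,1,0,0,0,0,2,0,0,0,0,0,5,0,0,0,0,3,4]
Step 21: insert gul at [4, 20] -> counters=[0,1,0,0,2,0,1,0,0,0,2,0,1,0,0,0,0,2,0,0,1,0,0,5,0,0,0,0,3,4]
Final counters=[0,1,0,0,2,0,1,0,0,0,2,0,1,0,0,0,0,2,0,0,1,0,0,5,0,0,0,0,3,4] -> 10 nonzero

Answer: 10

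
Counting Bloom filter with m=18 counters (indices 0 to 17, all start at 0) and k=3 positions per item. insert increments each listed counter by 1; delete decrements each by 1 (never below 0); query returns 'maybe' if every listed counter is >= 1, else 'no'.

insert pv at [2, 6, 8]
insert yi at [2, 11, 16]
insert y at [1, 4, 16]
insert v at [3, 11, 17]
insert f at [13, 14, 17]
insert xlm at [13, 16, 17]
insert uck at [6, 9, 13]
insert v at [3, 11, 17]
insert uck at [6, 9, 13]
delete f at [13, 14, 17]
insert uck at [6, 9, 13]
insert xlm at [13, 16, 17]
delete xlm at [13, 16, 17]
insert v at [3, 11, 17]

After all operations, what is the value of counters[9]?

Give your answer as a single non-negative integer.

Step 1: insert pv at [2, 6, 8] -> counters=[0,0,1,0,0,0,1,0,1,0,0,0,0,0,0,0,0,0]
Step 2: insert yi at [2, 11, 16] -> counters=[0,0,2,0,0,0,1,0,1,0,0,1,0,0,0,0,1,0]
Step 3: insert y at [1, 4, 16] -> counters=[0,1,2,0,1,0,1,0,1,0,0,1,0,0,0,0,2,0]
Step 4: insert v at [3, 11, 17] -> counters=[0,1,2,1,1,0,1,0,1,0,0,2,0,0,0,0,2,1]
Step 5: insert f at [13, 14, 17] -> counters=[0,1,2,1,1,0,1,0,1,0,0,2,0,1,1,0,2,2]
Step 6: insert xlm at [13, 16, 17] -> counters=[0,1,2,1,1,0,1,0,1,0,0,2,0,2,1,0,3,3]
Step 7: insert uck at [6, 9, 13] -> counters=[0,1,2,1,1,0,2,0,1,1,0,2,0,3,1,0,3,3]
Step 8: insert v at [3, 11, 17] -> counters=[0,1,2,2,1,0,2,0,1,1,0,3,0,3,1,0,3,4]
Step 9: insert uck at [6, 9, 13] -> counters=[0,1,2,2,1,0,3,0,1,2,0,3,0,4,1,0,3,4]
Step 10: delete f at [13, 14, 17] -> counters=[0,1,2,2,1,0,3,0,1,2,0,3,0,3,0,0,3,3]
Step 11: insert uck at [6, 9, 13] -> counters=[0,1,2,2,1,0,4,0,1,3,0,3,0,4,0,0,3,3]
Step 12: insert xlm at [13, 16, 17] -> counters=[0,1,2,2,1,0,4,0,1,3,0,3,0,5,0,0,4,4]
Step 13: delete xlm at [13, 16, 17] -> counters=[0,1,2,2,1,0,4,0,1,3,0,3,0,4,0,0,3,3]
Step 14: insert v at [3, 11, 17] -> counters=[0,1,2,3,1,0,4,0,1,3,0,4,0,4,0,0,3,4]
Final counters=[0,1,2,3,1,0,4,0,1,3,0,4,0,4,0,0,3,4] -> counters[9]=3

Answer: 3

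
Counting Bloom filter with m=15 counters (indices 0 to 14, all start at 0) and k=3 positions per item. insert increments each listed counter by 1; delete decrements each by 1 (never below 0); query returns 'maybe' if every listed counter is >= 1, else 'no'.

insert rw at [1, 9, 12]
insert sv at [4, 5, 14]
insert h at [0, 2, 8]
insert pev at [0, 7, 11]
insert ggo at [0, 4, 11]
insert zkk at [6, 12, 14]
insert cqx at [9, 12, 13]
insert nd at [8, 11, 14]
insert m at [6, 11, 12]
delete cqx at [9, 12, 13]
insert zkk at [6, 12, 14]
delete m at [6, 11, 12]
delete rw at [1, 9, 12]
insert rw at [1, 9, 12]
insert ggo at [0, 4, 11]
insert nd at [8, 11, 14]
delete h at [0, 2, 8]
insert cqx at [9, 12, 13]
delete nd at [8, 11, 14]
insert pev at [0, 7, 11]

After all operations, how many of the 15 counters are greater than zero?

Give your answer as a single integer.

Answer: 12

Derivation:
Step 1: insert rw at [1, 9, 12] -> counters=[0,1,0,0,0,0,0,0,0,1,0,0,1,0,0]
Step 2: insert sv at [4, 5, 14] -> counters=[0,1,0,0,1,1,0,0,0,1,0,0,1,0,1]
Step 3: insert h at [0, 2, 8] -> counters=[1,1,1,0,1,1,0,0,1,1,0,0,1,0,1]
Step 4: insert pev at [0, 7, 11] -> counters=[2,1,1,0,1,1,0,1,1,1,0,1,1,0,1]
Step 5: insert ggo at [0, 4, 11] -> counters=[3,1,1,0,2,1,0,1,1,1,0,2,1,0,1]
Step 6: insert zkk at [6, 12, 14] -> counters=[3,1,1,0,2,1,1,1,1,1,0,2,2,0,2]
Step 7: insert cqx at [9, 12, 13] -> counters=[3,1,1,0,2,1,1,1,1,2,0,2,3,1,2]
Step 8: insert nd at [8, 11, 14] -> counters=[3,1,1,0,2,1,1,1,2,2,0,3,3,1,3]
Step 9: insert m at [6, 11, 12] -> counters=[3,1,1,0,2,1,2,1,2,2,0,4,4,1,3]
Step 10: delete cqx at [9, 12, 13] -> counters=[3,1,1,0,2,1,2,1,2,1,0,4,3,0,3]
Step 11: insert zkk at [6, 12, 14] -> counters=[3,1,1,0,2,1,3,1,2,1,0,4,4,0,4]
Step 12: delete m at [6, 11, 12] -> counters=[3,1,1,0,2,1,2,1,2,1,0,3,3,0,4]
Step 13: delete rw at [1, 9, 12] -> counters=[3,0,1,0,2,1,2,1,2,0,0,3,2,0,4]
Step 14: insert rw at [1, 9, 12] -> counters=[3,1,1,0,2,1,2,1,2,1,0,3,3,0,4]
Step 15: insert ggo at [0, 4, 11] -> counters=[4,1,1,0,3,1,2,1,2,1,0,4,3,0,4]
Step 16: insert nd at [8, 11, 14] -> counters=[4,1,1,0,3,1,2,1,3,1,0,5,3,0,5]
Step 17: delete h at [0, 2, 8] -> counters=[3,1,0,0,3,1,2,1,2,1,0,5,3,0,5]
Step 18: insert cqx at [9, 12, 13] -> counters=[3,1,0,0,3,1,2,1,2,2,0,5,4,1,5]
Step 19: delete nd at [8, 11, 14] -> counters=[3,1,0,0,3,1,2,1,1,2,0,4,4,1,4]
Step 20: insert pev at [0, 7, 11] -> counters=[4,1,0,0,3,1,2,2,1,2,0,5,4,1,4]
Final counters=[4,1,0,0,3,1,2,2,1,2,0,5,4,1,4] -> 12 nonzero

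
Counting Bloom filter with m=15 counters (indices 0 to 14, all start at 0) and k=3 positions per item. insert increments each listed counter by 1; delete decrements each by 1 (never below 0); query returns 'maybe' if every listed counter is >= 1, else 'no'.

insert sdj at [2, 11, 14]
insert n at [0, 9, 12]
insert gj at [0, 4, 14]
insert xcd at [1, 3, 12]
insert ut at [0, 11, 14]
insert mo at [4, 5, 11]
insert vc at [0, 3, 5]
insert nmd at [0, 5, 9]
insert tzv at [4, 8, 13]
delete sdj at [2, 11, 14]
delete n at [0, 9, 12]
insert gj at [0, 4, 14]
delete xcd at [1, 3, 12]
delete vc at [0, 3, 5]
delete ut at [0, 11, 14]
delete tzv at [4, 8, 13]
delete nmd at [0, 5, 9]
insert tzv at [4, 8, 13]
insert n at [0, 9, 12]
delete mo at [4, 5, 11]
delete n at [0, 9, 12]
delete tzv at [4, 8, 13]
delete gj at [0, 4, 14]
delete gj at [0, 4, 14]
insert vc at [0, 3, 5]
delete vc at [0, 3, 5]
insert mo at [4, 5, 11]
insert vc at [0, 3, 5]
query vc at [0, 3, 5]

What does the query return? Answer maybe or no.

Step 1: insert sdj at [2, 11, 14] -> counters=[0,0,1,0,0,0,0,0,0,0,0,1,0,0,1]
Step 2: insert n at [0, 9, 12] -> counters=[1,0,1,0,0,0,0,0,0,1,0,1,1,0,1]
Step 3: insert gj at [0, 4, 14] -> counters=[2,0,1,0,1,0,0,0,0,1,0,1,1,0,2]
Step 4: insert xcd at [1, 3, 12] -> counters=[2,1,1,1,1,0,0,0,0,1,0,1,2,0,2]
Step 5: insert ut at [0, 11, 14] -> counters=[3,1,1,1,1,0,0,0,0,1,0,2,2,0,3]
Step 6: insert mo at [4, 5, 11] -> counters=[3,1,1,1,2,1,0,0,0,1,0,3,2,0,3]
Step 7: insert vc at [0, 3, 5] -> counters=[4,1,1,2,2,2,0,0,0,1,0,3,2,0,3]
Step 8: insert nmd at [0, 5, 9] -> counters=[5,1,1,2,2,3,0,0,0,2,0,3,2,0,3]
Step 9: insert tzv at [4, 8, 13] -> counters=[5,1,1,2,3,3,0,0,1,2,0,3,2,1,3]
Step 10: delete sdj at [2, 11, 14] -> counters=[5,1,0,2,3,3,0,0,1,2,0,2,2,1,2]
Step 11: delete n at [0, 9, 12] -> counters=[4,1,0,2,3,3,0,0,1,1,0,2,1,1,2]
Step 12: insert gj at [0, 4, 14] -> counters=[5,1,0,2,4,3,0,0,1,1,0,2,1,1,3]
Step 13: delete xcd at [1, 3, 12] -> counters=[5,0,0,1,4,3,0,0,1,1,0,2,0,1,3]
Step 14: delete vc at [0, 3, 5] -> counters=[4,0,0,0,4,2,0,0,1,1,0,2,0,1,3]
Step 15: delete ut at [0, 11, 14] -> counters=[3,0,0,0,4,2,0,0,1,1,0,1,0,1,2]
Step 16: delete tzv at [4, 8, 13] -> counters=[3,0,0,0,3,2,0,0,0,1,0,1,0,0,2]
Step 17: delete nmd at [0, 5, 9] -> counters=[2,0,0,0,3,1,0,0,0,0,0,1,0,0,2]
Step 18: insert tzv at [4, 8, 13] -> counters=[2,0,0,0,4,1,0,0,1,0,0,1,0,1,2]
Step 19: insert n at [0, 9, 12] -> counters=[3,0,0,0,4,1,0,0,1,1,0,1,1,1,2]
Step 20: delete mo at [4, 5, 11] -> counters=[3,0,0,0,3,0,0,0,1,1,0,0,1,1,2]
Step 21: delete n at [0, 9, 12] -> counters=[2,0,0,0,3,0,0,0,1,0,0,0,0,1,2]
Step 22: delete tzv at [4, 8, 13] -> counters=[2,0,0,0,2,0,0,0,0,0,0,0,0,0,2]
Step 23: delete gj at [0, 4, 14] -> counters=[1,0,0,0,1,0,0,0,0,0,0,0,0,0,1]
Step 24: delete gj at [0, 4, 14] -> counters=[0,0,0,0,0,0,0,0,0,0,0,0,0,0,0]
Step 25: insert vc at [0, 3, 5] -> counters=[1,0,0,1,0,1,0,0,0,0,0,0,0,0,0]
Step 26: delete vc at [0, 3, 5] -> counters=[0,0,0,0,0,0,0,0,0,0,0,0,0,0,0]
Step 27: insert mo at [4, 5, 11] -> counters=[0,0,0,0,1,1,0,0,0,0,0,1,0,0,0]
Step 28: insert vc at [0, 3, 5] -> counters=[1,0,0,1,1,2,0,0,0,0,0,1,0,0,0]
Query vc: check counters[0]=1 counters[3]=1 counters[5]=2 -> maybe

Answer: maybe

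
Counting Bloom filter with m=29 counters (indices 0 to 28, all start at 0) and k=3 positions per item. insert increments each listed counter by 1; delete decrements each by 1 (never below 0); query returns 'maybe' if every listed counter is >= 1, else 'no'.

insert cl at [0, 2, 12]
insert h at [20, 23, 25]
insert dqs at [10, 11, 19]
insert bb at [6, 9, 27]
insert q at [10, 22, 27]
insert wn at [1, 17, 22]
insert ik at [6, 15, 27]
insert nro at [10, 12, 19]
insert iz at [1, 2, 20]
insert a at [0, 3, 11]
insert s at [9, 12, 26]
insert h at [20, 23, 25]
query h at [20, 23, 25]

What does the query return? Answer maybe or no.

Step 1: insert cl at [0, 2, 12] -> counters=[1,0,1,0,0,0,0,0,0,0,0,0,1,0,0,0,0,0,0,0,0,0,0,0,0,0,0,0,0]
Step 2: insert h at [20, 23, 25] -> counters=[1,0,1,0,0,0,0,0,0,0,0,0,1,0,0,0,0,0,0,0,1,0,0,1,0,1,0,0,0]
Step 3: insert dqs at [10, 11, 19] -> counters=[1,0,1,0,0,0,0,0,0,0,1,1,1,0,0,0,0,0,0,1,1,0,0,1,0,1,0,0,0]
Step 4: insert bb at [6, 9, 27] -> counters=[1,0,1,0,0,0,1,0,0,1,1,1,1,0,0,0,0,0,0,1,1,0,0,1,0,1,0,1,0]
Step 5: insert q at [10, 22, 27] -> counters=[1,0,1,0,0,0,1,0,0,1,2,1,1,0,0,0,0,0,0,1,1,0,1,1,0,1,0,2,0]
Step 6: insert wn at [1, 17, 22] -> counters=[1,1,1,0,0,0,1,0,0,1,2,1,1,0,0,0,0,1,0,1,1,0,2,1,0,1,0,2,0]
Step 7: insert ik at [6, 15, 27] -> counters=[1,1,1,0,0,0,2,0,0,1,2,1,1,0,0,1,0,1,0,1,1,0,2,1,0,1,0,3,0]
Step 8: insert nro at [10, 12, 19] -> counters=[1,1,1,0,0,0,2,0,0,1,3,1,2,0,0,1,0,1,0,2,1,0,2,1,0,1,0,3,0]
Step 9: insert iz at [1, 2, 20] -> counters=[1,2,2,0,0,0,2,0,0,1,3,1,2,0,0,1,0,1,0,2,2,0,2,1,0,1,0,3,0]
Step 10: insert a at [0, 3, 11] -> counters=[2,2,2,1,0,0,2,0,0,1,3,2,2,0,0,1,0,1,0,2,2,0,2,1,0,1,0,3,0]
Step 11: insert s at [9, 12, 26] -> counters=[2,2,2,1,0,0,2,0,0,2,3,2,3,0,0,1,0,1,0,2,2,0,2,1,0,1,1,3,0]
Step 12: insert h at [20, 23, 25] -> counters=[2,2,2,1,0,0,2,0,0,2,3,2,3,0,0,1,0,1,0,2,3,0,2,2,0,2,1,3,0]
Query h: check counters[20]=3 counters[23]=2 counters[25]=2 -> maybe

Answer: maybe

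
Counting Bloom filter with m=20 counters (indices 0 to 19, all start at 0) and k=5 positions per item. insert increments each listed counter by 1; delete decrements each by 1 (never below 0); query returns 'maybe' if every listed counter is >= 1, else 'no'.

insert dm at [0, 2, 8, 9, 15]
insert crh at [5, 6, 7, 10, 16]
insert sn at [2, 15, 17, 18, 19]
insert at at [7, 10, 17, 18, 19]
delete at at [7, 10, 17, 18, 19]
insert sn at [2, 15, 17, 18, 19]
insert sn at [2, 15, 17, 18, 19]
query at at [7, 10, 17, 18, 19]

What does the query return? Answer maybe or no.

Step 1: insert dm at [0, 2, 8, 9, 15] -> counters=[1,0,1,0,0,0,0,0,1,1,0,0,0,0,0,1,0,0,0,0]
Step 2: insert crh at [5, 6, 7, 10, 16] -> counters=[1,0,1,0,0,1,1,1,1,1,1,0,0,0,0,1,1,0,0,0]
Step 3: insert sn at [2, 15, 17, 18, 19] -> counters=[1,0,2,0,0,1,1,1,1,1,1,0,0,0,0,2,1,1,1,1]
Step 4: insert at at [7, 10, 17, 18, 19] -> counters=[1,0,2,0,0,1,1,2,1,1,2,0,0,0,0,2,1,2,2,2]
Step 5: delete at at [7, 10, 17, 18, 19] -> counters=[1,0,2,0,0,1,1,1,1,1,1,0,0,0,0,2,1,1,1,1]
Step 6: insert sn at [2, 15, 17, 18, 19] -> counters=[1,0,3,0,0,1,1,1,1,1,1,0,0,0,0,3,1,2,2,2]
Step 7: insert sn at [2, 15, 17, 18, 19] -> counters=[1,0,4,0,0,1,1,1,1,1,1,0,0,0,0,4,1,3,3,3]
Query at: check counters[7]=1 counters[10]=1 counters[17]=3 counters[18]=3 counters[19]=3 -> maybe

Answer: maybe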